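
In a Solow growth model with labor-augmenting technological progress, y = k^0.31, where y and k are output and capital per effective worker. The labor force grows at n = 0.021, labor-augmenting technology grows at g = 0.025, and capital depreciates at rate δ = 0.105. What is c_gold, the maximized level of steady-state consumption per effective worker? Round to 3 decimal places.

c_gold ≈ 0.953

Break-even investment rate: n + g + δ = 0.021 + 0.025 + 0.105 = 0.151.
Setting f'(k) = n+g+δ gives 0.31·k^(0.31−1) = 0.151, hence k_gold = (0.31/0.151)^(1/0.69) ≈ 2.8362.
y_gold = 2.8362^0.31 ≈ 1.3815.
c_gold = y_gold − (n+g+δ)·k_gold = 1.3815 − 0.151·2.8362 ≈ 0.9532.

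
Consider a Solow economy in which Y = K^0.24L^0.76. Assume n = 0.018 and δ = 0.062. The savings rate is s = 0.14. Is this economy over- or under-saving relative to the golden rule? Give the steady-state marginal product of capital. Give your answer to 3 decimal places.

Capital per worker breaks even when investment replaces (n + δ)·k; here n + δ = 0.08.
Steady-state k*: s·k^0.24 = 0.08·k gives k* = (0.14/0.08)^(1/0.76) ≈ 2.0883.
MPK = 0.24·2.0883^(-0.76) ≈ 0.1371.
MPK > n+δ = 0.08, so the economy is dynamically efficient (under-saving).

under-saving; MPK ≈ 0.137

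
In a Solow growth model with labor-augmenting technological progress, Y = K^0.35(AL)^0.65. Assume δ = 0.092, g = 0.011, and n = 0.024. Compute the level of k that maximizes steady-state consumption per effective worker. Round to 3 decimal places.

k_gold ≈ 4.757

Break-even investment rate: n + g + δ = 0.024 + 0.011 + 0.092 = 0.127.
Maximizing c = f(k) − (n+g+δ)·k gives f'(k) = n+g+δ, i.e. 0.35·k^(0.35−1) = 0.127, so k_gold = (0.35/0.127)^(1/0.65) ≈ 4.7570.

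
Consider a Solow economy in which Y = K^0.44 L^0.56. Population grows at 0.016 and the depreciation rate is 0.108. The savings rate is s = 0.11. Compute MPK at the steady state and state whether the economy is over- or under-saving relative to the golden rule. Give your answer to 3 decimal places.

n + δ = 0.016 + 0.108 = 0.124.
Steady-state k*: s·k^0.44 = 0.124·k gives k* = (0.11/0.124)^(1/0.56) ≈ 0.8074.
MPK = 0.44·0.8074^(-0.56) ≈ 0.4960.
MPK > n+δ = 0.124, so the economy is dynamically efficient (under-saving).

under-saving; MPK ≈ 0.496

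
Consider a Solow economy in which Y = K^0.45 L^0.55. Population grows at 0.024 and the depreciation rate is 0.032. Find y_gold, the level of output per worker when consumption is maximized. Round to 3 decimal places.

n + δ = 0.024 + 0.032 = 0.056.
Golden rule sets MPK = n+δ: 0.45·k^(0.45−1) = 0.056, so k_gold = (0.45/0.056)^(1/0.55) ≈ 44.2078.
Output: y_gold = k_gold^0.45 = 44.2078^0.45 ≈ 5.5014.

y_gold ≈ 5.501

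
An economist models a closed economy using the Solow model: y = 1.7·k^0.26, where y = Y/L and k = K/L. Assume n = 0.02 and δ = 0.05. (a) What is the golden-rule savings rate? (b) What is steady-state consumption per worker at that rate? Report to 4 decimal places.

Break-even investment rate: n + δ = 0.02 + 0.05 = 0.07.
For Cobb-Douglas, s_gold equals capital's share: s_gold = 0.26.
Setting f'(k) = n+δ gives 0.26·1.7·k^(0.26−1) = 0.07, hence k_gold = (0.26·1.7/0.07)^(1/0.74) ≈ 12.0648.
y_gold = 1.7·12.0648^0.26 ≈ 3.2482; c_gold = (1−0.26)·y_gold ≈ 2.4037.

(a) s_gold = 0.2600; (b) c_gold ≈ 2.4037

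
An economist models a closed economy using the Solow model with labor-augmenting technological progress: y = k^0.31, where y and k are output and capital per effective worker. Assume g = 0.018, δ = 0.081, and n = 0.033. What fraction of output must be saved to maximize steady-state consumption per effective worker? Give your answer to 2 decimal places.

s_gold = 0.31

n + g + δ = 0.033 + 0.018 + 0.081 = 0.132.
At the golden rule MPK = n+g+δ, and in any Cobb-Douglas steady state s = (n+g+δ)·k/y = MPK·k/y = capital's share 0.31.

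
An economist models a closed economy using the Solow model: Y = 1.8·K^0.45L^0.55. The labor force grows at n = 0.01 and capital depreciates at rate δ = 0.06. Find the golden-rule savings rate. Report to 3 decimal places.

s_gold = 0.450

n + δ = 0.01 + 0.06 = 0.07.
At the golden rule MPK = n+δ, and in any Cobb-Douglas steady state s = (n+δ)·k/y = MPK·k/y = capital's share 0.45.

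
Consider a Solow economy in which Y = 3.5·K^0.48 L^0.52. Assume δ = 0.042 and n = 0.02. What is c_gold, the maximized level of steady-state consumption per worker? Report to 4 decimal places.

c_gold ≈ 38.2617

Break-even investment rate: n + δ = 0.02 + 0.042 = 0.062.
Golden rule sets MPK = n+δ: 0.48·3.5·k^(0.48−1) = 0.062, so k_gold = (0.48·3.5/0.062)^(1/0.52) ≈ 569.6535.
y_gold = 3.5·569.6535^0.48 ≈ 73.5802.
c_gold = y_gold − (n+δ)·k_gold = 73.5802 − 0.062·569.6535 ≈ 38.2617.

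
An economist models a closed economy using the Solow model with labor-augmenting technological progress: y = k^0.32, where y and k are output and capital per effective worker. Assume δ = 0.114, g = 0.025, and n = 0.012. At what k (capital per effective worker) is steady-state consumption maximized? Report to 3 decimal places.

k_gold ≈ 3.018

Capital per effective worker breaks even when investment replaces (n + g + δ)·k; here n + g + δ = 0.151.
Golden rule sets MPK = n+g+δ: 0.32·k^(0.32−1) = 0.151, so k_gold = (0.32/0.151)^(1/0.68) ≈ 3.0176.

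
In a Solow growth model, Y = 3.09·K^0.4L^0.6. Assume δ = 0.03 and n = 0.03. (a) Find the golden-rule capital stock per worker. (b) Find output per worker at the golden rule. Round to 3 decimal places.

(a) k_gold ≈ 154.803; (b) y_gold ≈ 23.220

Capital per worker breaks even when investment replaces (n + δ)·k; here n + δ = 0.06.
Golden rule sets MPK = n+δ: 0.4·3.09·k^(0.4−1) = 0.06, so k_gold = (0.4·3.09/0.06)^(1/0.6) ≈ 154.8028.
y_gold = 3.09·154.8028^0.4 ≈ 23.2204.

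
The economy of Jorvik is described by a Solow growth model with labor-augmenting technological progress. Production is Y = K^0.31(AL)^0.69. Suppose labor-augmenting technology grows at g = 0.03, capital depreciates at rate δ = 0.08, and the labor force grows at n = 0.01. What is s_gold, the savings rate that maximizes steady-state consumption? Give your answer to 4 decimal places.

s_gold = 0.3100

Break-even investment rate: n + g + δ = 0.01 + 0.03 + 0.08 = 0.12.
At the golden rule MPK = n+g+δ, and in any Cobb-Douglas steady state s = (n+g+δ)·k/y = MPK·k/y = capital's share 0.31.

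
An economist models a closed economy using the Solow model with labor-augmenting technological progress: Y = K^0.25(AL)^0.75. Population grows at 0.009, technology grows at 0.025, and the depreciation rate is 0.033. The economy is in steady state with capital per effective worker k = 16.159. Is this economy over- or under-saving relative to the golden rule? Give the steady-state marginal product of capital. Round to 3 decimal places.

Capital per effective worker breaks even when investment replaces (n + g + δ)·k; here n + g + δ = 0.067.
MPK = 0.25·k^(0.25−1) = 0.25·16.159^(-0.75) ≈ 0.0310.
MPK < 0.067, so the economy is dynamically inefficient (over-saving).

over-saving; MPK ≈ 0.031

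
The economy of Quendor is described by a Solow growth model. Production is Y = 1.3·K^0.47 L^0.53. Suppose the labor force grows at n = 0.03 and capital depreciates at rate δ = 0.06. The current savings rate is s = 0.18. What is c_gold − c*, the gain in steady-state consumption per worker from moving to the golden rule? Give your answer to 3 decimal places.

Δc ≈ 1.278

The effective depreciation rate is n + δ = 0.03 + 0.06 = 0.09.
Current steady state (s = 0.18): k* = (0.18·1.3/0.09)^(1/0.53) ≈ 6.0669, y* = 1.3·6.0669^0.47 ≈ 3.0335, c* = (1−0.18)·3.0335 ≈ 2.4874.
At the golden rule the marginal product of capital equals n+δ: 0.47·1.3·k^(0.47−1) = 0.09. Solving, k_gold = (0.47·1.3/0.09)^(1/0.53) ≈ 37.1049.
y_gold = 1.3·37.1049^0.47 ≈ 7.1052, c_gold = y_gold − 0.09·k_gold ≈ 3.7658.
Gain: Δc = 3.7658 − 2.4874 ≈ 1.2783.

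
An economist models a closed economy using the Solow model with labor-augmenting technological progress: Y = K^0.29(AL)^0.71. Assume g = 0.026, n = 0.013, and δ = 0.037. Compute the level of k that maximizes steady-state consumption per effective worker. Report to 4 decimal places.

Capital per effective worker breaks even when investment replaces (n + g + δ)·k; here n + g + δ = 0.076.
Setting f'(k) = n+g+δ gives 0.29·k^(0.29−1) = 0.076, hence k_gold = (0.29/0.076)^(1/0.71) ≈ 6.5938.

k_gold ≈ 6.5938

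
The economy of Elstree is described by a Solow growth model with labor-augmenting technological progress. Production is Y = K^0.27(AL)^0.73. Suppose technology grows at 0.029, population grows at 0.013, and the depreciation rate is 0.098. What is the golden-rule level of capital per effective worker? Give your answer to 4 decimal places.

Break-even investment rate: n + g + δ = 0.013 + 0.029 + 0.098 = 0.14.
Maximizing c = f(k) − (n+g+δ)·k gives f'(k) = n+g+δ, i.e. 0.27·k^(0.27−1) = 0.14, so k_gold = (0.27/0.14)^(1/0.73) ≈ 2.4589.

k_gold ≈ 2.4589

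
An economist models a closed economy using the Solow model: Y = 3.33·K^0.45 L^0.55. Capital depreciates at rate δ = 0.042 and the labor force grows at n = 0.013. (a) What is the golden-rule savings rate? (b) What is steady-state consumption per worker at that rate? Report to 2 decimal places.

The effective depreciation rate is n + δ = 0.013 + 0.042 = 0.055.
For Cobb-Douglas, s_gold equals capital's share: s_gold = 0.45.
Maximizing c = f(k) − (n+δ)·k gives f'(k) = n+δ, i.e. 0.45·3.33·k^(0.45−1) = 0.055, so k_gold = (0.45·3.33/0.055)^(1/0.55) ≈ 407.0292.
y_gold = 3.33·407.0292^0.45 ≈ 49.7480; c_gold = (1−0.45)·y_gold ≈ 27.3614.

(a) s_gold = 0.45; (b) c_gold ≈ 27.36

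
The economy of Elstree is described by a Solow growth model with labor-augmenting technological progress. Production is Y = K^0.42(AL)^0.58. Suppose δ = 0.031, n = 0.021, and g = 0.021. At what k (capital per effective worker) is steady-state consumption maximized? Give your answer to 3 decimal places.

k_gold ≈ 20.428

Break-even investment rate: n + g + δ = 0.021 + 0.021 + 0.031 = 0.073.
Golden rule sets MPK = n+g+δ: 0.42·k^(0.42−1) = 0.073, so k_gold = (0.42/0.073)^(1/0.58) ≈ 20.4276.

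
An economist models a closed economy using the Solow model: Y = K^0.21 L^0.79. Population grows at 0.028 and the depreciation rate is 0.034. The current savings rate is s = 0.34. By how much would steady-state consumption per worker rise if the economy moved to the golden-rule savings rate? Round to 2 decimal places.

Δc ≈ 0.06

n + δ = 0.028 + 0.034 = 0.062.
Current steady state (s = 0.34): k* = (0.34/0.062)^(1/0.79) ≈ 8.6209, y* = 8.6209^0.21 ≈ 1.5720, c* = (1−0.34)·1.5720 ≈ 1.0376.
At the golden rule the marginal product of capital equals n+δ: 0.21·k^(0.21−1) = 0.062. Solving, k_gold = (0.21/0.062)^(1/0.79) ≈ 4.6845.
y_gold = 4.6845^0.21 ≈ 1.3831, c_gold = y_gold − 0.062·k_gold ≈ 1.0926.
Gain: Δc = 1.0926 − 1.0376 ≈ 0.0551.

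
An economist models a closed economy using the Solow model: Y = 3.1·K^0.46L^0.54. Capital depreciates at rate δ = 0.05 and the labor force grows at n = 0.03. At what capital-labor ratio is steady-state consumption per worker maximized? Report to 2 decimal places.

Break-even investment rate: n + δ = 0.03 + 0.05 = 0.08.
At the golden rule the marginal product of capital equals n+δ: 0.46·3.1·k^(0.46−1) = 0.08. Solving, k_gold = (0.46·3.1/0.08)^(1/0.54) ≈ 207.3583.

k_gold ≈ 207.36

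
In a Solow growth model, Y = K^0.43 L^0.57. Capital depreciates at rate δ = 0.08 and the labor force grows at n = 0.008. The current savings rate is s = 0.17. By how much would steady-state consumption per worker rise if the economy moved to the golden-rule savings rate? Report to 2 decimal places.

Break-even investment rate: n + δ = 0.008 + 0.08 = 0.088.
Current steady state (s = 0.17): k* = (0.17/0.088)^(1/0.57) ≈ 3.1746, y* = 3.1746^0.43 ≈ 1.6433, c* = (1−0.17)·1.6433 ≈ 1.3640.
At the golden rule the marginal product of capital equals n+δ: 0.43·k^(0.43−1) = 0.088. Solving, k_gold = (0.43/0.088)^(1/0.57) ≈ 16.1714.
y_gold = 16.1714^0.43 ≈ 3.3095, c_gold = y_gold − 0.088·k_gold ≈ 1.8864.
Gain: Δc = 1.8864 − 1.3640 ≈ 0.5224.

Δc ≈ 0.52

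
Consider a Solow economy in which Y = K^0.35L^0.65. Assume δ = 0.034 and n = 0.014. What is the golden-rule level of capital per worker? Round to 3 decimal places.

Break-even investment rate: n + δ = 0.014 + 0.034 = 0.048.
Setting f'(k) = n+δ gives 0.35·k^(0.35−1) = 0.048, hence k_gold = (0.35/0.048)^(1/0.65) ≈ 21.2533.

k_gold ≈ 21.253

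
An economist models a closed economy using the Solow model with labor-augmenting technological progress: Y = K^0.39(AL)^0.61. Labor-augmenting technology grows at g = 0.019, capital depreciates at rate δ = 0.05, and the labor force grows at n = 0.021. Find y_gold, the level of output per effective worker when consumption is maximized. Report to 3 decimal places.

The effective depreciation rate is n + g + δ = 0.021 + 0.019 + 0.05 = 0.09.
Setting f'(k) = n+g+δ gives 0.39·k^(0.39−1) = 0.09, hence k_gold = (0.39/0.09)^(1/0.61) ≈ 11.0655.
Output: y_gold = k_gold^0.39 = 11.0655^0.39 ≈ 2.5536.

y_gold ≈ 2.554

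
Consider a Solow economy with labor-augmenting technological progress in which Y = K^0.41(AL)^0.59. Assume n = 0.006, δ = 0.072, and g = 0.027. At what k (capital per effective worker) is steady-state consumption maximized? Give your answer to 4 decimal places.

k_gold ≈ 10.0624

The effective depreciation rate is n + g + δ = 0.006 + 0.027 + 0.072 = 0.105.
Setting f'(k) = n+g+δ gives 0.41·k^(0.41−1) = 0.105, hence k_gold = (0.41/0.105)^(1/0.59) ≈ 10.0624.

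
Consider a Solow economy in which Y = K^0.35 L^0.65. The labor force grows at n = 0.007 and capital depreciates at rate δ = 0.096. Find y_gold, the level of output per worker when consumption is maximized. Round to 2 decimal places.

Capital per worker breaks even when investment replaces (n + δ)·k; here n + δ = 0.103.
Setting f'(k) = n+δ gives 0.35·k^(0.35−1) = 0.103, hence k_gold = (0.35/0.103)^(1/0.65) ≈ 6.5657.
Output: y_gold = k_gold^0.35 = 6.5657^0.35 ≈ 1.9322.

y_gold ≈ 1.93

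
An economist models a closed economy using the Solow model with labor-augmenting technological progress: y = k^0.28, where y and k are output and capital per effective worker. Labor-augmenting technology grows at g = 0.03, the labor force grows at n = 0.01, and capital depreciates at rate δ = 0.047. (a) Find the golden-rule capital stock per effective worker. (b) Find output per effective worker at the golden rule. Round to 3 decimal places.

Capital per effective worker breaks even when investment replaces (n + g + δ)·k; here n + g + δ = 0.087.
Maximizing c = f(k) − (n+g+δ)·k gives f'(k) = n+g+δ, i.e. 0.28·k^(0.28−1) = 0.087, so k_gold = (0.28/0.087)^(1/0.72) ≈ 5.0705.
y_gold = 5.0705^0.28 ≈ 1.5755.

(a) k_gold ≈ 5.071; (b) y_gold ≈ 1.575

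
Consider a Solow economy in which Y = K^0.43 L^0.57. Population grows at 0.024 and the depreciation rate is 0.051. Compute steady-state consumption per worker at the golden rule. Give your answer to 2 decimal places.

c_gold ≈ 2.13

Break-even investment rate: n + δ = 0.024 + 0.051 = 0.075.
Setting f'(k) = n+δ gives 0.43·k^(0.43−1) = 0.075, hence k_gold = (0.43/0.075)^(1/0.57) ≈ 21.4062.
y_gold = 21.4062^0.43 ≈ 3.7336.
c_gold = y_gold − (n+δ)·k_gold = 3.7336 − 0.075·21.4062 ≈ 2.1282.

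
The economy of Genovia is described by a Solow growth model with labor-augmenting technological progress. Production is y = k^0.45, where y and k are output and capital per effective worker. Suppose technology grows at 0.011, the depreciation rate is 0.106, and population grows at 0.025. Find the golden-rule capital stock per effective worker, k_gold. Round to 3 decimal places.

Capital per effective worker breaks even when investment replaces (n + g + δ)·k; here n + g + δ = 0.142.
Maximizing c = f(k) − (n+g+δ)·k gives f'(k) = n+g+δ, i.e. 0.45·k^(0.45−1) = 0.142, so k_gold = (0.45/0.142)^(1/0.55) ≈ 8.1428.

k_gold ≈ 8.143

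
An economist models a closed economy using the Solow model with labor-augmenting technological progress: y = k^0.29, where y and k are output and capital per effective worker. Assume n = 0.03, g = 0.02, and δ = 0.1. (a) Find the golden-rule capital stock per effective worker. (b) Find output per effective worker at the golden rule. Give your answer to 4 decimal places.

The effective depreciation rate is n + g + δ = 0.03 + 0.02 + 0.1 = 0.15.
At the golden rule the marginal product of capital equals n+g+δ: 0.29·k^(0.29−1) = 0.15. Solving, k_gold = (0.29/0.15)^(1/0.71) ≈ 2.5307.
y_gold = 2.5307^0.29 ≈ 1.3090.

(a) k_gold ≈ 2.5307; (b) y_gold ≈ 1.3090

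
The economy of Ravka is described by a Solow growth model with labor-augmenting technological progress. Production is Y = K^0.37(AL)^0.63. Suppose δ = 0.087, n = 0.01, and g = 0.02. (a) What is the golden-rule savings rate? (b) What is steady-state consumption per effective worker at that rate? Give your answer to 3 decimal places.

(a) s_gold = 0.370; (b) c_gold ≈ 1.239

Break-even investment rate: n + g + δ = 0.01 + 0.02 + 0.087 = 0.117.
For Cobb-Douglas, s_gold equals capital's share: s_gold = 0.37.
Setting f'(k) = n+g+δ gives 0.37·k^(0.37−1) = 0.117, hence k_gold = (0.37/0.117)^(1/0.63) ≈ 6.2184.
y_gold = 6.2184^0.37 ≈ 1.9663; c_gold = (1−0.37)·y_gold ≈ 1.2388.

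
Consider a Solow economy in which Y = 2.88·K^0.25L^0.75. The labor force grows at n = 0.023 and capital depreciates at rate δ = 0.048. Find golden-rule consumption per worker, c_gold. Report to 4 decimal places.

c_gold ≈ 4.6753

Break-even investment rate: n + δ = 0.023 + 0.048 = 0.071.
Maximizing c = f(k) − (n+δ)·k gives f'(k) = n+δ, i.e. 0.25·2.88·k^(0.25−1) = 0.071, so k_gold = (0.25·2.88/0.071)^(1/0.75) ≈ 21.9499.
y_gold = 2.88·21.9499^0.25 ≈ 6.2338.
c_gold = y_gold − (n+δ)·k_gold = 6.2338 − 0.071·21.9499 ≈ 4.6753.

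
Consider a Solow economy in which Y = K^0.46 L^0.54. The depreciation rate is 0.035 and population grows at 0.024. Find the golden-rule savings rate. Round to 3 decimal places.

s_gold = 0.460

Capital per worker breaks even when investment replaces (n + δ)·k; here n + δ = 0.059.
At the golden rule MPK = n+δ, and in any Cobb-Douglas steady state s = (n+δ)·k/y = MPK·k/y = capital's share 0.46.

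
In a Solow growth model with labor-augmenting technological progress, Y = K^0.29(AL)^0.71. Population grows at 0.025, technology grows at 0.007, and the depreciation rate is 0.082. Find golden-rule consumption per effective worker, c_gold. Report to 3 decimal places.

Capital per effective worker breaks even when investment replaces (n + g + δ)·k; here n + g + δ = 0.114.
Maximizing c = f(k) − (n+g+δ)·k gives f'(k) = n+g+δ, i.e. 0.29·k^(0.29−1) = 0.114, so k_gold = (0.29/0.114)^(1/0.71) ≈ 3.7249.
y_gold = 3.7249^0.29 ≈ 1.4643.
c_gold = y_gold − (n+g+δ)·k_gold = 1.4643 − 0.114·3.7249 ≈ 1.0396.

c_gold ≈ 1.040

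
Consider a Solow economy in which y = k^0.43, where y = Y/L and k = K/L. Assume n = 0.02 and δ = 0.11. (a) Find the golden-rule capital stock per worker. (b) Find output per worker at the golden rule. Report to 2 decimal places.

(a) k_gold ≈ 8.16; (b) y_gold ≈ 2.47

n + δ = 0.02 + 0.11 = 0.13.
Maximizing c = f(k) − (n+δ)·k gives f'(k) = n+δ, i.e. 0.43·k^(0.43−1) = 0.13, so k_gold = (0.43/0.13)^(1/0.57) ≈ 8.1554.
y_gold = 8.1554^0.43 ≈ 2.4656.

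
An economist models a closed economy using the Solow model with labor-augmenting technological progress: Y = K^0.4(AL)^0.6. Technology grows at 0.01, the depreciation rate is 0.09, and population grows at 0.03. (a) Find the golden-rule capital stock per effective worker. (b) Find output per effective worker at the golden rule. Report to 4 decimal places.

n + g + δ = 0.03 + 0.01 + 0.09 = 0.13.
Maximizing c = f(k) − (n+g+δ)·k gives f'(k) = n+g+δ, i.e. 0.4·k^(0.4−1) = 0.13, so k_gold = (0.4/0.13)^(1/0.6) ≈ 6.5092.
y_gold = 6.5092^0.4 ≈ 2.1155.

(a) k_gold ≈ 6.5092; (b) y_gold ≈ 2.1155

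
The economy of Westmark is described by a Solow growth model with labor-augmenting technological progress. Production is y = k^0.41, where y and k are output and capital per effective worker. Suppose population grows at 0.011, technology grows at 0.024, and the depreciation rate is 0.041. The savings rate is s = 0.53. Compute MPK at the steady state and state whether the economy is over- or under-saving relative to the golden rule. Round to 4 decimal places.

The effective depreciation rate is n + g + δ = 0.011 + 0.024 + 0.041 = 0.076.
Steady-state k*: s·k^0.41 = 0.076·k gives k* = (0.53/0.076)^(1/0.59) ≈ 26.8904.
MPK = 0.41·26.8904^(-0.59) ≈ 0.0588.
MPK < n+g+δ = 0.076, so the economy is dynamically inefficient (over-saving).

over-saving; MPK ≈ 0.0588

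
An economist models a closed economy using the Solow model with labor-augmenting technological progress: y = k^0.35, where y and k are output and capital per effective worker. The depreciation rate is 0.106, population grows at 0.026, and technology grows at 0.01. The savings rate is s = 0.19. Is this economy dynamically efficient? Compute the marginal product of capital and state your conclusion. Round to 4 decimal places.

dynamically efficient; MPK ≈ 0.2616

Break-even investment rate: n + g + δ = 0.026 + 0.01 + 0.106 = 0.142.
Steady-state k*: s·k^0.35 = 0.142·k gives k* = (0.19/0.142)^(1/0.65) ≈ 1.5652.
MPK = 0.35·1.5652^(-0.65) ≈ 0.2616.
MPK > n+g+δ = 0.142, so the economy is dynamically efficient (under-saving).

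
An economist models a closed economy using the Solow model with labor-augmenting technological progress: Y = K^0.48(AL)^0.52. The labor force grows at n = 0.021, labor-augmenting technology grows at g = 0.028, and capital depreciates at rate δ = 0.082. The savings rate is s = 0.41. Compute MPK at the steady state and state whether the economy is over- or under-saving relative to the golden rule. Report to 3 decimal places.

under-saving; MPK ≈ 0.153

Capital per effective worker breaks even when investment replaces (n + g + δ)·k; here n + g + δ = 0.131.
Steady-state k*: s·k^0.48 = 0.131·k gives k* = (0.41/0.131)^(1/0.52) ≈ 8.9724.
MPK = 0.48·8.9724^(-0.52) ≈ 0.1534.
MPK > n+g+δ = 0.131, so the economy is dynamically efficient (under-saving).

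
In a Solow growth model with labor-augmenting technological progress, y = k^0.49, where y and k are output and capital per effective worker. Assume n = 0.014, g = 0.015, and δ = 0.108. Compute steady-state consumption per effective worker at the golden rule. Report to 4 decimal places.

n + g + δ = 0.014 + 0.015 + 0.108 = 0.137.
Golden rule sets MPK = n+g+δ: 0.49·k^(0.49−1) = 0.137, so k_gold = (0.49/0.137)^(1/0.51) ≈ 12.1688.
y_gold = 12.1688^0.49 ≈ 3.4023.
c_gold = y_gold − (n+g+δ)·k_gold = 3.4023 − 0.137·12.1688 ≈ 1.7352.

c_gold ≈ 1.7352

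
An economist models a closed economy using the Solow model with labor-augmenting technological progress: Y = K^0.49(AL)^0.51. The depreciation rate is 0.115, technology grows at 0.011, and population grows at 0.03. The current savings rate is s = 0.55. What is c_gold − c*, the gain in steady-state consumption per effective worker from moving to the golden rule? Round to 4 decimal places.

Capital per effective worker breaks even when investment replaces (n + g + δ)·k; here n + g + δ = 0.156.
Current steady state (s = 0.55): k* = (0.55/0.156)^(1/0.51) ≈ 11.8308, y* = 11.8308^0.49 ≈ 3.3557, c* = (1−0.55)·3.3557 ≈ 1.5100.
Golden rule sets MPK = n+g+δ: 0.49·k^(0.49−1) = 0.156, so k_gold = (0.49/0.156)^(1/0.51) ≈ 9.4330.
y_gold = 9.4330^0.49 ≈ 3.0032, c_gold = y_gold − 0.156·k_gold ≈ 1.5316.
Gain: Δc = 1.5316 − 1.5100 ≈ 0.0216.

Δc ≈ 0.0216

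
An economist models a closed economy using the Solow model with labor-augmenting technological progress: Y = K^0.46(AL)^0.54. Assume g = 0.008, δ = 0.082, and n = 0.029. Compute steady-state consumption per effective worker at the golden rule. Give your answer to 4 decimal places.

Break-even investment rate: n + g + δ = 0.029 + 0.008 + 0.082 = 0.119.
Golden rule sets MPK = n+g+δ: 0.46·k^(0.46−1) = 0.119, so k_gold = (0.46/0.119)^(1/0.54) ≈ 12.2300.
y_gold = 12.2300^0.46 ≈ 3.1639.
c_gold = y_gold − (n+g+δ)·k_gold = 3.1639 − 0.119·12.2300 ≈ 1.7085.

c_gold ≈ 1.7085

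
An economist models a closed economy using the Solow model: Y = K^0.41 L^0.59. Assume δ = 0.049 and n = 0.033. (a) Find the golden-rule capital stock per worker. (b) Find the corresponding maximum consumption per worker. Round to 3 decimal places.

The effective depreciation rate is n + δ = 0.033 + 0.049 = 0.082.
Maximizing c = f(k) − (n+δ)·k gives f'(k) = n+δ, i.e. 0.41·k^(0.41−1) = 0.082, so k_gold = (0.41/0.082)^(1/0.59) ≈ 15.3001.
y_gold = 15.3001^0.41 ≈ 3.0600; c_gold = y_gold − 0.082·k_gold ≈ 1.8054.

(a) k_gold ≈ 15.300; (b) c_gold ≈ 1.805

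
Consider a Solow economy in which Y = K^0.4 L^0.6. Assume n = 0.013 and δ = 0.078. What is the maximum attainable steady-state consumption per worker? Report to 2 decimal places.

c_gold ≈ 1.61

n + δ = 0.013 + 0.078 = 0.091.
Maximizing c = f(k) − (n+δ)·k gives f'(k) = n+δ, i.e. 0.4·k^(0.4−1) = 0.091, so k_gold = (0.4/0.091)^(1/0.6) ≈ 11.7950.
y_gold = 11.7950^0.4 ≈ 2.6834.
c_gold = y_gold − (n+δ)·k_gold = 2.6834 − 0.091·11.7950 ≈ 1.6100.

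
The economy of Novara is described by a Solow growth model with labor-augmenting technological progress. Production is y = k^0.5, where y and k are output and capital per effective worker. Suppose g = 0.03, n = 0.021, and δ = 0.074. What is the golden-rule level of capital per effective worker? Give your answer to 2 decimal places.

Capital per effective worker breaks even when investment replaces (n + g + δ)·k; here n + g + δ = 0.125.
Maximizing c = f(k) − (n+g+δ)·k gives f'(k) = n+g+δ, i.e. 0.5·k^(0.5−1) = 0.125, so k_gold = (0.5/0.125)^(1/0.5) ≈ 16.0000.

k_gold ≈ 16.00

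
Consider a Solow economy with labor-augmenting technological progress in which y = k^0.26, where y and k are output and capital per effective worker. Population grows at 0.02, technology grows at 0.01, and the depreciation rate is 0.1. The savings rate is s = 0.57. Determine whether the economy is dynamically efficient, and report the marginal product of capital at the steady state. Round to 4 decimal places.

Break-even investment rate: n + g + δ = 0.02 + 0.01 + 0.1 = 0.13.
Steady-state k*: s·k^0.26 = 0.13·k gives k* = (0.57/0.13)^(1/0.74) ≈ 7.3701.
MPK = 0.26·7.3701^(-0.74) ≈ 0.0593.
MPK < n+g+δ = 0.13, so the economy is dynamically inefficient (over-saving).

dynamically inefficient; MPK ≈ 0.0593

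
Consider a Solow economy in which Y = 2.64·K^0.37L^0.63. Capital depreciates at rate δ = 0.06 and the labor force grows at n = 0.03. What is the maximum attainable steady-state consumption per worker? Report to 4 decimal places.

Break-even investment rate: n + δ = 0.03 + 0.06 = 0.09.
Setting f'(k) = n+δ gives 0.37·2.64·k^(0.37−1) = 0.09, hence k_gold = (0.37·2.64/0.09)^(1/0.63) ≈ 44.0302.
y_gold = 2.64·44.0302^0.37 ≈ 10.7101.
c_gold = y_gold − (n+δ)·k_gold = 10.7101 − 0.09·44.0302 ≈ 6.7473.

c_gold ≈ 6.7473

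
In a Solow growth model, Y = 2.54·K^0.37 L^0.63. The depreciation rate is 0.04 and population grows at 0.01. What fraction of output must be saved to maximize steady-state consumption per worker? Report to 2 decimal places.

s_gold = 0.37

Capital per worker breaks even when investment replaces (n + δ)·k; here n + δ = 0.05.
At the golden rule MPK = n+δ, and in any Cobb-Douglas steady state s = (n+δ)·k/y = MPK·k/y = capital's share 0.37.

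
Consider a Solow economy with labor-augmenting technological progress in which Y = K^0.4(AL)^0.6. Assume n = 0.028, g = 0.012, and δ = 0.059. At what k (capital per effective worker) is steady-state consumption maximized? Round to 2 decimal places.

Capital per effective worker breaks even when investment replaces (n + g + δ)·k; here n + g + δ = 0.099.
Maximizing c = f(k) − (n+g+δ)·k gives f'(k) = n+g+δ, i.e. 0.4·k^(0.4−1) = 0.099, so k_gold = (0.4/0.099)^(1/0.6) ≈ 10.2496.

k_gold ≈ 10.25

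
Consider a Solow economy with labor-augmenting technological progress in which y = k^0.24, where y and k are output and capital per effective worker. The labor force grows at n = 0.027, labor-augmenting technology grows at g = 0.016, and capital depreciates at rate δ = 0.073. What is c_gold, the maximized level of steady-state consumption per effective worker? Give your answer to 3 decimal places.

c_gold ≈ 0.956

Break-even investment rate: n + g + δ = 0.027 + 0.016 + 0.073 = 0.116.
At the golden rule the marginal product of capital equals n+g+δ: 0.24·k^(0.24−1) = 0.116. Solving, k_gold = (0.24/0.116)^(1/0.76) ≈ 2.6029.
y_gold = 2.6029^0.24 ≈ 1.2581.
c_gold = y_gold − (n+g+δ)·k_gold = 1.2581 − 0.116·2.6029 ≈ 0.9561.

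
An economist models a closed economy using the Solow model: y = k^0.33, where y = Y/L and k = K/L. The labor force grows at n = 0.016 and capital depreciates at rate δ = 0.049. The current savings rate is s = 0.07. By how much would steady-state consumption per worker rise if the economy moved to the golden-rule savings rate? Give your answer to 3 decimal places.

The effective depreciation rate is n + δ = 0.016 + 0.049 = 0.065.
Current steady state (s = 0.07): k* = (0.07/0.065)^(1/0.67) ≈ 1.1170, y* = 1.1170^0.33 ≈ 1.0372, c* = (1−0.07)·1.0372 ≈ 0.9646.
Setting f'(k) = n+δ gives 0.33·k^(0.33−1) = 0.065, hence k_gold = (0.33/0.065)^(1/0.67) ≈ 11.3015.
y_gold = 11.3015^0.33 ≈ 2.2260, c_gold = y_gold − 0.065·k_gold ≈ 1.4915.
Gain: Δc = 1.4915 − 0.9646 ≈ 0.5269.

Δc ≈ 0.527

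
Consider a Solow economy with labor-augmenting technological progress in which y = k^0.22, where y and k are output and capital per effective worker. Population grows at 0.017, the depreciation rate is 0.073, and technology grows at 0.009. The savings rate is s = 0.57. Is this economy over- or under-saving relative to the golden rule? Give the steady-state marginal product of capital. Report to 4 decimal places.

The effective depreciation rate is n + g + δ = 0.017 + 0.009 + 0.073 = 0.099.
Steady-state k*: s·k^0.22 = 0.099·k gives k* = (0.57/0.099)^(1/0.78) ≈ 9.4334.
MPK = 0.22·9.4334^(-0.78) ≈ 0.0382.
MPK < n+g+δ = 0.099, so the economy is dynamically inefficient (over-saving).

over-saving; MPK ≈ 0.0382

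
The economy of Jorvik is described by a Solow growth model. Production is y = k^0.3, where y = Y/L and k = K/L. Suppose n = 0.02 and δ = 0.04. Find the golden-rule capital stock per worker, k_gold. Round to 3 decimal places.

k_gold ≈ 9.966

Break-even investment rate: n + δ = 0.02 + 0.04 = 0.06.
Setting f'(k) = n+δ gives 0.3·k^(0.3−1) = 0.06, hence k_gold = (0.3/0.06)^(1/0.7) ≈ 9.9662.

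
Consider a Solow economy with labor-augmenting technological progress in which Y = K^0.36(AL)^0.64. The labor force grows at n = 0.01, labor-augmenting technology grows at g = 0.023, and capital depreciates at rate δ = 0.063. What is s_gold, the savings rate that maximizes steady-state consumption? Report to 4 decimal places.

s_gold = 0.3600

n + g + δ = 0.01 + 0.023 + 0.063 = 0.096.
At the golden rule MPK = n+g+δ, and in any Cobb-Douglas steady state s = (n+g+δ)·k/y = MPK·k/y = capital's share 0.36.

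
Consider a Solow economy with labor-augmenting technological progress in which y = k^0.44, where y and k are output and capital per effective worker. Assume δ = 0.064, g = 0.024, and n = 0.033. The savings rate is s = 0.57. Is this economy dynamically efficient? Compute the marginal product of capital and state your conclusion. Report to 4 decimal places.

n + g + δ = 0.033 + 0.024 + 0.064 = 0.121.
Steady-state k*: s·k^0.44 = 0.121·k gives k* = (0.57/0.121)^(1/0.56) ≈ 15.9201.
MPK = 0.44·15.9201^(-0.56) ≈ 0.0934.
MPK < n+g+δ = 0.121, so the economy is dynamically inefficient (over-saving).

dynamically inefficient; MPK ≈ 0.0934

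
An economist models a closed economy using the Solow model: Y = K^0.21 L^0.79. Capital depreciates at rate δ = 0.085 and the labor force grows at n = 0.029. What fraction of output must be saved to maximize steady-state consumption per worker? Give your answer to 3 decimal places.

n + δ = 0.029 + 0.085 = 0.114.
At the golden rule MPK = n+δ, and in any Cobb-Douglas steady state s = (n+δ)·k/y = MPK·k/y = capital's share 0.21.

s_gold = 0.210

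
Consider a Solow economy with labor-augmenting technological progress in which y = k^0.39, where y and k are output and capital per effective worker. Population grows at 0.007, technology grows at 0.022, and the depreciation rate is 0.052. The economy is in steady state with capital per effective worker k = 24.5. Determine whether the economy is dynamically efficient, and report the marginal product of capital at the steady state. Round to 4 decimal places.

dynamically inefficient; MPK ≈ 0.0554

Capital per effective worker breaks even when investment replaces (n + g + δ)·k; here n + g + δ = 0.081.
MPK = 0.39·k^(0.39−1) = 0.39·24.5^(-0.61) ≈ 0.0554.
MPK < 0.081, so the economy is dynamically inefficient (over-saving).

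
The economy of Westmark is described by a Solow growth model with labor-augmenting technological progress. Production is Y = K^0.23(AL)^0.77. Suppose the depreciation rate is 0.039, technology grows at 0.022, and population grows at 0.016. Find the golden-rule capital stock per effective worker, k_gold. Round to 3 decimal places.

k_gold ≈ 4.142

n + g + δ = 0.016 + 0.022 + 0.039 = 0.077.
Setting f'(k) = n+g+δ gives 0.23·k^(0.23−1) = 0.077, hence k_gold = (0.23/0.077)^(1/0.77) ≈ 4.1418.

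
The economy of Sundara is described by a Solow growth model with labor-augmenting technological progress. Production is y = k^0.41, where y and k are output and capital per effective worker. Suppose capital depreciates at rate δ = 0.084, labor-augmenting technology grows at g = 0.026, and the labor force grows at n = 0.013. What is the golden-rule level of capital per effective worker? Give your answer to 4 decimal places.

Break-even investment rate: n + g + δ = 0.013 + 0.026 + 0.084 = 0.123.
At the golden rule the marginal product of capital equals n+g+δ: 0.41·k^(0.41−1) = 0.123. Solving, k_gold = (0.41/0.123)^(1/0.59) ≈ 7.6955.

k_gold ≈ 7.6955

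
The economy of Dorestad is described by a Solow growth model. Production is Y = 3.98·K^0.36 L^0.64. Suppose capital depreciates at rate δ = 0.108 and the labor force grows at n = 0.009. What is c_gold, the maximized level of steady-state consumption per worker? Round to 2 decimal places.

c_gold ≈ 10.42

The effective depreciation rate is n + δ = 0.009 + 0.108 = 0.117.
Maximizing c = f(k) − (n+δ)·k gives f'(k) = n+δ, i.e. 0.36·3.98·k^(0.36−1) = 0.117, so k_gold = (0.36·3.98/0.117)^(1/0.64) ≈ 50.1187.
y_gold = 3.98·50.1187^0.36 ≈ 16.2886.
c_gold = y_gold − (n+δ)·k_gold = 16.2886 − 0.117·50.1187 ≈ 10.4247.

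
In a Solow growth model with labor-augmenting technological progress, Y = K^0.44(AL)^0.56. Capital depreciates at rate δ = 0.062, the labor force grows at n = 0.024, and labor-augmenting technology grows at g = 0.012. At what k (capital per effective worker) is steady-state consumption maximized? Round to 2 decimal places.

Capital per effective worker breaks even when investment replaces (n + g + δ)·k; here n + g + δ = 0.098.
Setting f'(k) = n+g+δ gives 0.44·k^(0.44−1) = 0.098, hence k_gold = (0.44/0.098)^(1/0.56) ≈ 14.6114.

k_gold ≈ 14.61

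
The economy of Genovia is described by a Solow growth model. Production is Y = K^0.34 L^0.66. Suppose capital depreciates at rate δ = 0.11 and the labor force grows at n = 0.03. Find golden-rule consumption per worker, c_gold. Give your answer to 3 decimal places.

Break-even investment rate: n + δ = 0.03 + 0.11 = 0.14.
Maximizing c = f(k) − (n+δ)·k gives f'(k) = n+δ, i.e. 0.34·k^(0.34−1) = 0.14, so k_gold = (0.34/0.14)^(1/0.66) ≈ 3.8359.
y_gold = 3.8359^0.34 ≈ 1.5795.
c_gold = y_gold − (n+δ)·k_gold = 1.5795 − 0.14·3.8359 ≈ 1.0425.

c_gold ≈ 1.042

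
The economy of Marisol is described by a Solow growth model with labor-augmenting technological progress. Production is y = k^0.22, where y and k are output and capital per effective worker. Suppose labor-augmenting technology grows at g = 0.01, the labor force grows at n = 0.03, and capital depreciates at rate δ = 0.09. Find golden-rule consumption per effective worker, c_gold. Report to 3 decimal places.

n + g + δ = 0.03 + 0.01 + 0.09 = 0.13.
At the golden rule the marginal product of capital equals n+g+δ: 0.22·k^(0.22−1) = 0.13. Solving, k_gold = (0.22/0.13)^(1/0.78) ≈ 1.9630.
y_gold = 1.9630^0.22 ≈ 1.1600.
c_gold = y_gold − (n+g+δ)·k_gold = 1.1600 − 0.13·1.9630 ≈ 0.9048.

c_gold ≈ 0.905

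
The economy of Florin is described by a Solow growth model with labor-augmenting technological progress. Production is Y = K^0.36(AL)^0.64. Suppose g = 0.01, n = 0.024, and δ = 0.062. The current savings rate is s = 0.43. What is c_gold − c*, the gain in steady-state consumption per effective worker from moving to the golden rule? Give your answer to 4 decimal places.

n + g + δ = 0.024 + 0.01 + 0.062 = 0.096.
Current steady state (s = 0.43): k* = (0.43/0.096)^(1/0.64) ≈ 10.4111, y* = 10.4111^0.36 ≈ 2.3243, c* = (1−0.43)·2.3243 ≈ 1.3249.
Golden rule sets MPK = n+g+δ: 0.36·k^(0.36−1) = 0.096, so k_gold = (0.36/0.096)^(1/0.64) ≈ 7.8872.
y_gold = 7.8872^0.36 ≈ 2.1033, c_gold = y_gold − 0.096·k_gold ≈ 1.3461.
Gain: Δc = 1.3461 − 1.3249 ≈ 0.0212.

Δc ≈ 0.0212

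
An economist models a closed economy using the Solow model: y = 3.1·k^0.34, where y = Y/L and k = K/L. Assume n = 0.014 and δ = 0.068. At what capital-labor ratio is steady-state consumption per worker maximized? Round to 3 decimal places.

k_gold ≈ 47.901

n + δ = 0.014 + 0.068 = 0.082.
Maximizing c = f(k) − (n+δ)·k gives f'(k) = n+δ, i.e. 0.34·3.1·k^(0.34−1) = 0.082, so k_gold = (0.34·3.1/0.082)^(1/0.66) ≈ 47.9009.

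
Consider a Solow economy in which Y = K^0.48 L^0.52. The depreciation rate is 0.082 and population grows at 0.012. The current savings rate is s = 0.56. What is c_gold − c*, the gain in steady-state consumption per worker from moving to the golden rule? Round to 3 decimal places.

Δc ≈ 0.057

Break-even investment rate: n + δ = 0.012 + 0.082 = 0.094.
Current steady state (s = 0.56): k* = (0.56/0.094)^(1/0.52) ≈ 30.9386, y* = 30.9386^0.48 ≈ 5.1933, c* = (1−0.56)·5.1933 ≈ 2.2850.
At the golden rule the marginal product of capital equals n+δ: 0.48·k^(0.48−1) = 0.094. Solving, k_gold = (0.48/0.094)^(1/0.52) ≈ 23.0015.
y_gold = 23.0015^0.48 ≈ 4.5045, c_gold = y_gold − 0.094·k_gold ≈ 2.3423.
Gain: Δc = 2.3423 − 2.2850 ≈ 0.0573.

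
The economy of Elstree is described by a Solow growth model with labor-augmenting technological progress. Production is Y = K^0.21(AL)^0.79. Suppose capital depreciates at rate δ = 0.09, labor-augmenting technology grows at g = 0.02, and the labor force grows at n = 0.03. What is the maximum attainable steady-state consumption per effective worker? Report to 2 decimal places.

Break-even investment rate: n + g + δ = 0.03 + 0.02 + 0.09 = 0.14.
Maximizing c = f(k) − (n+g+δ)·k gives f'(k) = n+g+δ, i.e. 0.21·k^(0.21−1) = 0.14, so k_gold = (0.21/0.14)^(1/0.79) ≈ 1.6707.
y_gold = 1.6707^0.21 ≈ 1.1138.
c_gold = y_gold − (n+g+δ)·k_gold = 1.1138 − 0.14·1.6707 ≈ 0.8799.

c_gold ≈ 0.88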